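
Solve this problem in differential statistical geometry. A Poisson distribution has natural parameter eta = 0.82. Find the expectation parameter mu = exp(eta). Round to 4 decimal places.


Expectation parameter for Poisson exponential family:
mu = exp(eta).
eta = 0.82.
mu = exp(0.82) = 2.2705

2.2705


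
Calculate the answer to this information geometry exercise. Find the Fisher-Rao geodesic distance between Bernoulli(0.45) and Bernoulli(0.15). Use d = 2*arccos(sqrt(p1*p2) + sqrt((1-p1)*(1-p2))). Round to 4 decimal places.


Geodesic distance on Bernoulli manifold:
d(p1,p2) = 2*arccos(sqrt(p1*p2) + sqrt((1-p1)*(1-p2))).
sqrt(p1*p2) = sqrt(0.45*0.15) = 0.259808.
sqrt((1-p1)*(1-p2)) = sqrt(0.55*0.85) = 0.68374.
arg = 0.259808 + 0.68374 = 0.943547.
d = 2*arccos(0.943547) = 0.6752

0.6752


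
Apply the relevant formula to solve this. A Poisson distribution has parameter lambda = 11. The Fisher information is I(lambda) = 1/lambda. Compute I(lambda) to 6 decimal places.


Fisher information for Poisson: I(lambda) = 1/lambda.
lambda = 11.
I(lambda) = 1/11 = 0.090909

0.090909


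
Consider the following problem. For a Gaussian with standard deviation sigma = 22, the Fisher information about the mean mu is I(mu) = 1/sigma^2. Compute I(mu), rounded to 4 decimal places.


The Fisher information for the mean of a normal distribution is I(mu) = 1/sigma^2.
sigma = 22, so sigma^2 = 484.
I(mu) = 1/484 = 0.0021

0.0021


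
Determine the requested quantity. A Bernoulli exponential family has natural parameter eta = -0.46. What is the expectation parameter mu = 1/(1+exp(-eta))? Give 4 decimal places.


Dual coordinate (expectation parameter) for Bernoulli:
mu = 1/(1+exp(-eta)).
eta = -0.46.
exp(-eta) = exp(0.46) = 1.584074.
mu = 1/(1+1.584074) = 0.3870

0.3870


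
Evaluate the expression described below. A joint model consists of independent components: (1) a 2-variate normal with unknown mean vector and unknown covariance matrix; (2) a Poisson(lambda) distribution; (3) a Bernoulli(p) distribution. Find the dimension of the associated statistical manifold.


The dimension of a statistical manifold equals the number of free
(independent) real parameters of the model. For a product of independent
blocks the parameter counts add.
- 2-variate normal: 2 (mean) + 2*3/2 = 3 (symmetric covariance) = 5.
- Poisson (lambda): 1.
- Bernoulli (p): 1.
Total = 5 + 1 + 1 = 7.
Dimension = 7

7


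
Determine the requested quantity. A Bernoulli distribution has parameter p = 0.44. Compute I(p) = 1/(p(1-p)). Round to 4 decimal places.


For Bernoulli(p), Fisher information is I(p) = 1/(p*(1-p)).
p = 0.44, 1-p = 0.56.
p*(1-p) = 0.2464.
I(p) = 1/0.2464 = 4.0584

4.0584


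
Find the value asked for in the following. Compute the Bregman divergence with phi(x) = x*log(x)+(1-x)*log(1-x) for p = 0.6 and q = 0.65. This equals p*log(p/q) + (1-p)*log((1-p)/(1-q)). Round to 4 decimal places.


Bregman divergence with negative entropy generator:
D = p*log(p/q) + (1-p)*log((1-p)/(1-q)).
p = 0.6, q = 0.65.
p*log(p/q) = 0.6*log(0.6/0.65) = -0.048026.
(1-p)*log((1-p)/(1-q)) = 0.4*log(0.4/0.35) = 0.053413.
D = -0.048026 + 0.053413 = 0.0054

0.0054


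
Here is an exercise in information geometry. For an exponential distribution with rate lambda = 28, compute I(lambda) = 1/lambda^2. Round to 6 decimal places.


Fisher information for exponential: I(lambda) = 1/lambda^2.
lambda = 28, lambda^2 = 784.
I = 1/784 = 0.001276

0.001276


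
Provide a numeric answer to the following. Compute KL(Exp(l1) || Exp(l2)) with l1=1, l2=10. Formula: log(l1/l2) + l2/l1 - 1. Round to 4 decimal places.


KL divergence for exponential family:
KL = log(l1/l2) + l2/l1 - 1.
log(1/10) = -2.302585.
10/1 = 10.0.
KL = -2.302585 + 10.0 - 1 = 6.6974

6.6974


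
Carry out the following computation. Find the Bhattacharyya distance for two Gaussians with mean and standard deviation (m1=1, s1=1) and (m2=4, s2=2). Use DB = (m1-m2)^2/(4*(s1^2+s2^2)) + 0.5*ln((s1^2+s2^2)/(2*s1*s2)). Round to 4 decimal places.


Bhattacharyya distance between two Gaussians:
DB = (m1-m2)^2/(4*(s1^2+s2^2)) + (1/2)*ln((s1^2+s2^2)/(2*s1*s2)).
(m1-m2)^2 = (-3)^2 = 9.
s1^2+s2^2 = 1 + 4 = 5.
term1 = 9/20 = 0.45.
term2 = 0.5*ln(5/4.0) = 0.111572.
DB = 0.45 + 0.111572 = 0.5616

0.5616


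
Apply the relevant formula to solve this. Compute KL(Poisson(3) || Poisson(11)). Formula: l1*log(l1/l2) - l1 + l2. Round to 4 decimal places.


KL divergence for Poisson:
KL = l1*log(l1/l2) - l1 + l2.
l1 = 3, l2 = 11.
log(3/11) = -1.299283.
l1*log(l1/l2) = 3 * -1.299283 = -3.897849.
KL = -3.897849 - 3 + 11 = 4.1022

4.1022


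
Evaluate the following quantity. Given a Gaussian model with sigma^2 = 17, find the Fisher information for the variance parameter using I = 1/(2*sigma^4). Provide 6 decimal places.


Fisher information for variance: I(sigma^2) = 1/(2*sigma^4).
sigma^2 = 17, so sigma^4 = 289.
I = 1/(2*289) = 1/578 = 0.001730

0.001730


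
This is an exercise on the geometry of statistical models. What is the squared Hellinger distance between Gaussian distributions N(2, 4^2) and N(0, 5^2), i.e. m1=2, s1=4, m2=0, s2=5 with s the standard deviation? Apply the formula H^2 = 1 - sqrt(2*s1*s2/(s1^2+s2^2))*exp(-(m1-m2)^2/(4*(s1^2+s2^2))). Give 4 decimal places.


Squared Hellinger distance for Gaussians:
H^2 = 1 - sqrt(2*s1*s2/(s1^2+s2^2)) * exp(-(m1-m2)^2/(4*(s1^2+s2^2))).
s1^2 = 16, s2^2 = 25, s1^2+s2^2 = 41.
sqrt(2*4*5/(41)) = 0.98773.
(m1-m2)^2 = (2)^2 = 4.
exp(-4/(4*41)) = exp(-0.02439) = 0.975905.
H^2 = 1 - 0.98773*0.975905 = 0.0361

0.0361


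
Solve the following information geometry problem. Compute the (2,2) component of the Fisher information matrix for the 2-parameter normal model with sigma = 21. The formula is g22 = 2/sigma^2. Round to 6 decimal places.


For the 2-parameter normal family, the Fisher metric has:
  g11 = 1/sigma^2, g22 = 2/sigma^2.
sigma = 21, sigma^2 = 441.
g22 = 0.004535

0.004535


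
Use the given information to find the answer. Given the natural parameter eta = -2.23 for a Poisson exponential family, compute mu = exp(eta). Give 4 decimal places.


Expectation parameter for Poisson exponential family:
mu = exp(eta).
eta = -2.23.
mu = exp(-2.23) = 0.1075

0.1075


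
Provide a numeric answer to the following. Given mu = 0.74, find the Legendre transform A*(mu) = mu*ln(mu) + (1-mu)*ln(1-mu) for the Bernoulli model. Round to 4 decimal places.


Legendre transform for Bernoulli:
A*(mu) = mu*log(mu) + (1-mu)*log(1-mu).
mu = 0.74, 1-mu = 0.26.
mu*log(mu) = 0.74*log(0.74) = -0.222818.
(1-mu)*log(1-mu) = 0.26*log(0.26) = -0.350239.
A* = -0.222818 + -0.350239 = -0.5731

-0.5731


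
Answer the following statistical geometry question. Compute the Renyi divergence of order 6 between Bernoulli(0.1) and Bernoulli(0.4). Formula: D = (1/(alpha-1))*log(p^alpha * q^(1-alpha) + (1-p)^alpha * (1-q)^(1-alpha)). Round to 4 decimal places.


Renyi divergence of order alpha between Bernoulli distributions:
D = (1/(alpha-1))*log(p^alpha * q^(1-alpha) + (1-p)^alpha * (1-q)^(1-alpha)).
alpha = 6, p = 0.1, q = 0.4.
p^alpha * q^(1-alpha) = 0.1^6 * 0.4^-5 = 9.8e-05.
(1-p)^alpha * (1-q)^(1-alpha) = 0.9^6 * 0.6^-5 = 6.834375.
sum = 9.8e-05 + 6.834375 = 6.834473.
D = (1/5)*log(6.834473) = 0.3844

0.3844


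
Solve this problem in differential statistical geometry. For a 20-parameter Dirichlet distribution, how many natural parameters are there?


Exponential family dimension calculation:
Dirichlet with 20 components has 20 natural parameters.

20


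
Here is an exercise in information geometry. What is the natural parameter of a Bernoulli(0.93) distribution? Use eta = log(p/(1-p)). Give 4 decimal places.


Natural parameter for Bernoulli: eta = log(p/(1-p)).
p = 0.93, 1-p = 0.07.
p/(1-p) = 13.285714.
eta = log(13.285714) = 2.5867

2.5867


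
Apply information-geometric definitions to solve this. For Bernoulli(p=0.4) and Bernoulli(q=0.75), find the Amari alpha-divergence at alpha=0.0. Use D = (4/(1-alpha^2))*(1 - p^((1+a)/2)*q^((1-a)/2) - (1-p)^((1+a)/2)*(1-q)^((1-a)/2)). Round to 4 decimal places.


Amari alpha-divergence:
D = (4/(1-alpha^2))*(1 - p^((1+a)/2)*q^((1-a)/2) - (1-p)^((1+a)/2)*(1-q)^((1-a)/2)).
alpha = 0.0, p = 0.4, q = 0.75.
e1 = (1+alpha)/2 = 0.5, e2 = (1-alpha)/2 = 0.5.
t1 = p^e1 * q^e2 = 0.4^0.5 * 0.75^0.5 = 0.547723.
t2 = (1-p)^e1 * (1-q)^e2 = 0.6^0.5 * 0.25^0.5 = 0.387298.
4/(1-alpha^2) = 4.0.
D = 4.0*(1 - 0.547723 - 0.387298) = 0.2599

0.2599


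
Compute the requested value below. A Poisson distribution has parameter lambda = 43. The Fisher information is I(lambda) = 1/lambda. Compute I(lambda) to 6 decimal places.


Fisher information for Poisson: I(lambda) = 1/lambda.
lambda = 43.
I(lambda) = 1/43 = 0.023256

0.023256


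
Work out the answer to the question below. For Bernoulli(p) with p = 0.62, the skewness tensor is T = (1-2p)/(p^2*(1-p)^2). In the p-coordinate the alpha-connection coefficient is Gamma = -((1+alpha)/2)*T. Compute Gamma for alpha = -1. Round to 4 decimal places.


Skewness (Amari-Chentsov) tensor: T = (1-2p)/(p^2*(1-p)^2).
p = 0.62, 1-2p = -0.24, p^2 = 0.3844, (1-p)^2 = 0.1444.
T = -0.24/(0.3844 * 0.1444) = -4.323751.
In the p-coordinate, Gamma^(alpha) = Gamma^(0) - (alpha/2)*T with Gamma^(0) = (1/2)*g'(p) = -T/2,
so Gamma^(alpha) = -((1+alpha)/2)*T.
alpha = -1, -(1+alpha)/2 = 0.0.
Gamma = 0.0 * -4.323751 = 0.0000

0.0000


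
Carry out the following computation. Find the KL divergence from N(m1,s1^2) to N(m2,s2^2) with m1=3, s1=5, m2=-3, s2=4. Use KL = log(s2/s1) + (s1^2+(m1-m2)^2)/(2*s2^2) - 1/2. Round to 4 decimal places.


KL divergence between normal distributions:
KL = log(s2/s1) + (s1^2 + (m1-m2)^2)/(2*s2^2) - 1/2.
log(4/5) = -0.223144.
(5^2 + (3--3)^2)/(2*4^2) = (25 + 36)/32 = 1.90625.
KL = -0.223144 + 1.90625 - 0.5 = 1.1831

1.1831


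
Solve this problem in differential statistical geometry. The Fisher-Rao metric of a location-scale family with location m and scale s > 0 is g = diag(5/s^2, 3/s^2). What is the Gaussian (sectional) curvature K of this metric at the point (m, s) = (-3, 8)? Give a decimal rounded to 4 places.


The metric has the form g = (A dm^2 + B ds^2)/s^2 with A = 5, B = 3.
Substitute u = sqrt(A/B)*m: g = B*(du^2 + ds^2)/s^2, i.e. B times the
Poincare upper half-plane metric, which has constant Gaussian curvature -1.
Scaling a 2D metric by a constant c divides the Gaussian curvature by c,
so K = -1/B = -1/(3) = -0.3333 everywhere (the point (m, s) = (-3, 8) is irrelevant:
the curvature is constant).
The requested Gaussian curvature is K = -0.3333.

-0.3333


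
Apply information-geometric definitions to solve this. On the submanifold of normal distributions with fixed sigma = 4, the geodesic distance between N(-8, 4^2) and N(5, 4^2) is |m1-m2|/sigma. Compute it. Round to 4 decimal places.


On the fixed-variance normal subfamily, geodesic distance = |m1-m2|/sigma.
|-8 - 5| = 13.
sigma = 4.
d = 13/4 = 3.2500

3.2500


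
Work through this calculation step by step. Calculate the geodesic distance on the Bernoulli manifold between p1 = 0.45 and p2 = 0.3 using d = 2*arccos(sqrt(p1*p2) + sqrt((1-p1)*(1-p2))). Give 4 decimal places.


Geodesic distance on Bernoulli manifold:
d(p1,p2) = 2*arccos(sqrt(p1*p2) + sqrt((1-p1)*(1-p2))).
sqrt(p1*p2) = sqrt(0.45*0.3) = 0.367423.
sqrt((1-p1)*(1-p2)) = sqrt(0.55*0.7) = 0.620484.
arg = 0.367423 + 0.620484 = 0.987907.
d = 2*arccos(0.987907) = 0.3113

0.3113


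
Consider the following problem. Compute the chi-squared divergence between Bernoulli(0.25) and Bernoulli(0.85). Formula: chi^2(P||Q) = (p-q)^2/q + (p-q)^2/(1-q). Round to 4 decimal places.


Chi-squared divergence between Bernoulli distributions:
chi^2 = (p-q)^2/q + (p-q)^2/(1-q).
p = 0.25, q = 0.85, p-q = -0.6.
(p-q)^2 = 0.36.
term1 = 0.36/0.85 = 0.423529.
term2 = 0.36/0.15 = 2.4.
chi^2 = 0.423529 + 2.4 = 2.8235

2.8235


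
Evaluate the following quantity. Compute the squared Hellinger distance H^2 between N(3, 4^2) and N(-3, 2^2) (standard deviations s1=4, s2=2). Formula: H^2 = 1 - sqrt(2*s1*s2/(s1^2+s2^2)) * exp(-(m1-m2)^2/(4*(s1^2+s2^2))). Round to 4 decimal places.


Squared Hellinger distance for Gaussians:
H^2 = 1 - sqrt(2*s1*s2/(s1^2+s2^2)) * exp(-(m1-m2)^2/(4*(s1^2+s2^2))).
s1^2 = 16, s2^2 = 4, s1^2+s2^2 = 20.
sqrt(2*4*2/(20)) = 0.894427.
(m1-m2)^2 = (6)^2 = 36.
exp(-36/(4*20)) = exp(-0.45) = 0.637628.
H^2 = 1 - 0.894427*0.637628 = 0.4297

0.4297


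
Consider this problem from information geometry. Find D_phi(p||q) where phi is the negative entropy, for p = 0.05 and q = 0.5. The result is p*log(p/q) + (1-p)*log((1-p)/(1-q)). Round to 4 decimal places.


Bregman divergence with negative entropy generator:
D = p*log(p/q) + (1-p)*log((1-p)/(1-q)).
p = 0.05, q = 0.5.
p*log(p/q) = 0.05*log(0.05/0.5) = -0.115129.
(1-p)*log((1-p)/(1-q)) = 0.95*log(0.95/0.5) = 0.609761.
D = -0.115129 + 0.609761 = 0.4946

0.4946


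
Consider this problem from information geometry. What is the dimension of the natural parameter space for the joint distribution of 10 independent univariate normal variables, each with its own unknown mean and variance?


Exponential family dimension calculation:
Each univariate normal has two natural parameters (mu/sigma^2 and -1/(2 sigma^2)).
With 10 independent components, dim = 2 * 10 = 20.

20


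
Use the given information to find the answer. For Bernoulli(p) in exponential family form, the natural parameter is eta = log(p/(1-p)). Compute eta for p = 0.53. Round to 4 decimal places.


Natural parameter for Bernoulli: eta = log(p/(1-p)).
p = 0.53, 1-p = 0.47.
p/(1-p) = 1.12766.
eta = log(1.12766) = 0.1201

0.1201


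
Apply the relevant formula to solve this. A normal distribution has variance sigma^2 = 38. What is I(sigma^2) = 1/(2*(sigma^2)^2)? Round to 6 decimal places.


Fisher information for variance: I(sigma^2) = 1/(2*sigma^4).
sigma^2 = 38, so sigma^4 = 1444.
I = 1/(2*1444) = 1/2888 = 0.000346

0.000346


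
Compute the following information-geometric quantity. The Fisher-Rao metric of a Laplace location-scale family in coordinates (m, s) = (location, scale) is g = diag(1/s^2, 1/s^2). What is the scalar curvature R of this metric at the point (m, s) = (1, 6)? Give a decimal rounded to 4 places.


The metric has the form g = (A dm^2 + B ds^2)/s^2 with A = 1, B = 1.
Substitute u = sqrt(A/B)*m: g = B*(du^2 + ds^2)/s^2, i.e. B times the
Poincare upper half-plane metric, which has constant Gaussian curvature -1.
Scaling a 2D metric by a constant c divides the Gaussian curvature by c,
so K = -1/B = -1/(1) = -1.0000 everywhere (the point (m, s) = (1, 6) is irrelevant:
the curvature is constant).
Scalar curvature in dimension 2: R = 2K = -2/(1) = -2.0000.

-2.0000


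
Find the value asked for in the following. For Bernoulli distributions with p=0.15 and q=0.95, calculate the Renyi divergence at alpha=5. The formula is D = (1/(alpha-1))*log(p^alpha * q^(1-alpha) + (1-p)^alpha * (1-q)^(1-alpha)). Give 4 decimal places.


Renyi divergence of order alpha between Bernoulli distributions:
D = (1/(alpha-1))*log(p^alpha * q^(1-alpha) + (1-p)^alpha * (1-q)^(1-alpha)).
alpha = 5, p = 0.15, q = 0.95.
p^alpha * q^(1-alpha) = 0.15^5 * 0.95^-4 = 9.3e-05.
(1-p)^alpha * (1-q)^(1-alpha) = 0.85^5 * 0.05^-4 = 70992.85.
sum = 9.3e-05 + 70992.85 = 70992.850093.
D = (1/4)*log(70992.850093) = 2.7926

2.7926


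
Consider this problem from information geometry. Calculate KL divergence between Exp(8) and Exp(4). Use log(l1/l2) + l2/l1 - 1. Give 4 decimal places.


KL divergence for exponential family:
KL = log(l1/l2) + l2/l1 - 1.
log(8/4) = 0.693147.
4/8 = 0.5.
KL = 0.693147 + 0.5 - 1 = 0.1931

0.1931


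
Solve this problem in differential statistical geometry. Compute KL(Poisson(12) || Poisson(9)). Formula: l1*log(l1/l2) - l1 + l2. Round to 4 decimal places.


KL divergence for Poisson:
KL = l1*log(l1/l2) - l1 + l2.
l1 = 12, l2 = 9.
log(12/9) = 0.287682.
l1*log(l1/l2) = 12 * 0.287682 = 3.452185.
KL = 3.452185 - 12 + 9 = 0.4522

0.4522


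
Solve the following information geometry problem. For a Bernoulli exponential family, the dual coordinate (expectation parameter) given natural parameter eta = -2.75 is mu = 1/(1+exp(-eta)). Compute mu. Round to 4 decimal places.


Dual coordinate (expectation parameter) for Bernoulli:
mu = 1/(1+exp(-eta)).
eta = -2.75.
exp(-eta) = exp(2.75) = 15.642632.
mu = 1/(1+15.642632) = 0.0601

0.0601


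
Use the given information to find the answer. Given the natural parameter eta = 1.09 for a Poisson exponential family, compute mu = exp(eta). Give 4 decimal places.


Expectation parameter for Poisson exponential family:
mu = exp(eta).
eta = 1.09.
mu = exp(1.09) = 2.9743

2.9743


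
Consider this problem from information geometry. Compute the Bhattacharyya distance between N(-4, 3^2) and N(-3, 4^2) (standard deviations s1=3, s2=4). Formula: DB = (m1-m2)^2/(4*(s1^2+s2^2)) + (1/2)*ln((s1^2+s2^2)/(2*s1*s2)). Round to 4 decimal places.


Bhattacharyya distance between two Gaussians:
DB = (m1-m2)^2/(4*(s1^2+s2^2)) + (1/2)*ln((s1^2+s2^2)/(2*s1*s2)).
(m1-m2)^2 = (-1)^2 = 1.
s1^2+s2^2 = 9 + 16 = 25.
term1 = 1/100 = 0.01.
term2 = 0.5*ln(25/24.0) = 0.020411.
DB = 0.01 + 0.020411 = 0.0304

0.0304


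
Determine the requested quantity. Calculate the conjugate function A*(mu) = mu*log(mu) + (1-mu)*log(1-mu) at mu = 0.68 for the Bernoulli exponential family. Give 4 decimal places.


Legendre transform for Bernoulli:
A*(mu) = mu*log(mu) + (1-mu)*log(1-mu).
mu = 0.68, 1-mu = 0.32.
mu*log(mu) = 0.68*log(0.68) = -0.26225.
(1-mu)*log(1-mu) = 0.32*log(0.32) = -0.364619.
A* = -0.26225 + -0.364619 = -0.6269

-0.6269


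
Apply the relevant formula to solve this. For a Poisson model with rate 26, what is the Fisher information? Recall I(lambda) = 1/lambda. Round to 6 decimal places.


Fisher information for Poisson: I(lambda) = 1/lambda.
lambda = 26.
I(lambda) = 1/26 = 0.038462

0.038462


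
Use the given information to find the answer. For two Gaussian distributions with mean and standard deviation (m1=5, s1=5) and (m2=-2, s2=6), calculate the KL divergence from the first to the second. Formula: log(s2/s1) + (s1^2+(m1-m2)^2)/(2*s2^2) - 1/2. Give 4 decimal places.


KL divergence between normal distributions:
KL = log(s2/s1) + (s1^2 + (m1-m2)^2)/(2*s2^2) - 1/2.
log(6/5) = 0.182322.
(5^2 + (5--2)^2)/(2*6^2) = (25 + 49)/72 = 1.027778.
KL = 0.182322 + 1.027778 - 0.5 = 0.7101

0.7101


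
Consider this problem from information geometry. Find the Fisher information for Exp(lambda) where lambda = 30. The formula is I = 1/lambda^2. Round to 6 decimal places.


Fisher information for exponential: I(lambda) = 1/lambda^2.
lambda = 30, lambda^2 = 900.
I = 1/900 = 0.001111

0.001111


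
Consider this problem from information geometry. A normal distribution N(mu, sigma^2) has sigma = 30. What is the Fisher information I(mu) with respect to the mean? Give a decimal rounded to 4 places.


The Fisher information for the mean of a normal distribution is I(mu) = 1/sigma^2.
sigma = 30, so sigma^2 = 900.
I(mu) = 1/900 = 0.0011

0.0011


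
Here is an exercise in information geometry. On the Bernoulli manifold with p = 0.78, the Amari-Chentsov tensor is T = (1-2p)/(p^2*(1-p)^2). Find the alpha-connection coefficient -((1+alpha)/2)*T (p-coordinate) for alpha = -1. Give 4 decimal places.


Skewness (Amari-Chentsov) tensor: T = (1-2p)/(p^2*(1-p)^2).
p = 0.78, 1-2p = -0.56, p^2 = 0.6084, (1-p)^2 = 0.0484.
T = -0.56/(0.6084 * 0.0484) = -19.017502.
In the p-coordinate, Gamma^(alpha) = Gamma^(0) - (alpha/2)*T with Gamma^(0) = (1/2)*g'(p) = -T/2,
so Gamma^(alpha) = -((1+alpha)/2)*T.
alpha = -1, -(1+alpha)/2 = 0.0.
Gamma = 0.0 * -19.017502 = 0.0000

0.0000


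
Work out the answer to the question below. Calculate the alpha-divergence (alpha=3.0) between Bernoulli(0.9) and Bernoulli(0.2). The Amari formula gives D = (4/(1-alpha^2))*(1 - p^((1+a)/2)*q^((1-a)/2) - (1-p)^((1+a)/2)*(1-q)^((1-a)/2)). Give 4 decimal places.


Amari alpha-divergence:
D = (4/(1-alpha^2))*(1 - p^((1+a)/2)*q^((1-a)/2) - (1-p)^((1+a)/2)*(1-q)^((1-a)/2)).
alpha = 3.0, p = 0.9, q = 0.2.
e1 = (1+alpha)/2 = 2.0, e2 = (1-alpha)/2 = -1.0.
t1 = p^e1 * q^e2 = 0.9^2.0 * 0.2^-1.0 = 4.05.
t2 = (1-p)^e1 * (1-q)^e2 = 0.1^2.0 * 0.8^-1.0 = 0.0125.
4/(1-alpha^2) = -0.5.
D = -0.5*(1 - 4.05 - 0.0125) = 1.5313

1.5313


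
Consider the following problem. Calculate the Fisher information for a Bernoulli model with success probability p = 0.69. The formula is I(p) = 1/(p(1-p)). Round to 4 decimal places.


For Bernoulli(p), Fisher information is I(p) = 1/(p*(1-p)).
p = 0.69, 1-p = 0.31.
p*(1-p) = 0.2139.
I(p) = 1/0.2139 = 4.6751

4.6751


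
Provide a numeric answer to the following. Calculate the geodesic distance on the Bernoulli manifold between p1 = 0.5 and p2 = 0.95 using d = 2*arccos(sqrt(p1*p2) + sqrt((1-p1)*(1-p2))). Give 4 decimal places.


Geodesic distance on Bernoulli manifold:
d(p1,p2) = 2*arccos(sqrt(p1*p2) + sqrt((1-p1)*(1-p2))).
sqrt(p1*p2) = sqrt(0.5*0.95) = 0.689202.
sqrt((1-p1)*(1-p2)) = sqrt(0.5*0.05) = 0.158114.
arg = 0.689202 + 0.158114 = 0.847316.
d = 2*arccos(0.847316) = 1.1198

1.1198


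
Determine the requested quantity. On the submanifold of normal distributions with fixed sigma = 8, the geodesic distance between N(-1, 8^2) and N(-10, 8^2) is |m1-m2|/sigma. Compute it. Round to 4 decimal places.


On the fixed-variance normal subfamily, geodesic distance = |m1-m2|/sigma.
|-1 - -10| = 9.
sigma = 8.
d = 9/8 = 1.1250

1.1250


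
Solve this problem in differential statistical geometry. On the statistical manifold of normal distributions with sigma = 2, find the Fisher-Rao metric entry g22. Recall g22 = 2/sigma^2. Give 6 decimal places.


For the 2-parameter normal family, the Fisher metric has:
  g11 = 1/sigma^2, g22 = 2/sigma^2.
sigma = 2, sigma^2 = 4.
g22 = 0.500000

0.500000


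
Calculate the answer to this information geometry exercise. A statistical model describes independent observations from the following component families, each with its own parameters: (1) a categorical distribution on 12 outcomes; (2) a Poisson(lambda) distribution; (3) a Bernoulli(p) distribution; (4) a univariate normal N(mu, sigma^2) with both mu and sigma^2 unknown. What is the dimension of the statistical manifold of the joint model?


The dimension of a statistical manifold equals the number of free
(independent) real parameters of the model. For a product of independent
blocks the parameter counts add.
- categorical on 12 outcomes (probabilities sum to 1): 12-1 = 11.
- Poisson (lambda): 1.
- Bernoulli (p): 1.
- normal (mu, sigma^2): 2.
Total = 11 + 1 + 1 + 2 = 15.
Dimension = 15

15


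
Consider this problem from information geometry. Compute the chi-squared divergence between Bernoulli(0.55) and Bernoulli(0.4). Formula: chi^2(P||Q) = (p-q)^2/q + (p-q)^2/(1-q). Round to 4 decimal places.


Chi-squared divergence between Bernoulli distributions:
chi^2 = (p-q)^2/q + (p-q)^2/(1-q).
p = 0.55, q = 0.4, p-q = 0.15.
(p-q)^2 = 0.0225.
term1 = 0.0225/0.4 = 0.05625.
term2 = 0.0225/0.6 = 0.0375.
chi^2 = 0.05625 + 0.0375 = 0.0938

0.0938


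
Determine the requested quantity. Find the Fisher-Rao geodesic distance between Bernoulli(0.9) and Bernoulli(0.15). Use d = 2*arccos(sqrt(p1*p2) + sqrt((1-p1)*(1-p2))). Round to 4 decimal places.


Geodesic distance on Bernoulli manifold:
d(p1,p2) = 2*arccos(sqrt(p1*p2) + sqrt((1-p1)*(1-p2))).
sqrt(p1*p2) = sqrt(0.9*0.15) = 0.367423.
sqrt((1-p1)*(1-p2)) = sqrt(0.1*0.85) = 0.291548.
arg = 0.367423 + 0.291548 = 0.658971.
d = 2*arccos(0.658971) = 1.7027

1.7027


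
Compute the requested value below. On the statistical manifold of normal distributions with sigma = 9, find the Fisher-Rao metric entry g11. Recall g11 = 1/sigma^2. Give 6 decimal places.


For the 2-parameter normal family, the Fisher metric has:
  g11 = 1/sigma^2, g22 = 2/sigma^2.
sigma = 9, sigma^2 = 81.
g11 = 0.012346

0.012346


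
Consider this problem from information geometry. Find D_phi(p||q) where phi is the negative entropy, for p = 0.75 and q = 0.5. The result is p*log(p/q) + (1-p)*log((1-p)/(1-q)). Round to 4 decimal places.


Bregman divergence with negative entropy generator:
D = p*log(p/q) + (1-p)*log((1-p)/(1-q)).
p = 0.75, q = 0.5.
p*log(p/q) = 0.75*log(0.75/0.5) = 0.304099.
(1-p)*log((1-p)/(1-q)) = 0.25*log(0.25/0.5) = -0.173287.
D = 0.304099 + -0.173287 = 0.1308

0.1308


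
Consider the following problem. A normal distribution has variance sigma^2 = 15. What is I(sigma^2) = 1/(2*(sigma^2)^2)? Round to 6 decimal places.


Fisher information for variance: I(sigma^2) = 1/(2*sigma^4).
sigma^2 = 15, so sigma^4 = 225.
I = 1/(2*225) = 1/450 = 0.002222

0.002222


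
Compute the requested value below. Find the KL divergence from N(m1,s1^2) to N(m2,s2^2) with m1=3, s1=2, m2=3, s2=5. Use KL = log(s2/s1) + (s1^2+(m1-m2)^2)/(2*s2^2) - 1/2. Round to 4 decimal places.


KL divergence between normal distributions:
KL = log(s2/s1) + (s1^2 + (m1-m2)^2)/(2*s2^2) - 1/2.
log(5/2) = 0.916291.
(2^2 + (3-3)^2)/(2*5^2) = (4 + 0)/50 = 0.08.
KL = 0.916291 + 0.08 - 0.5 = 0.4963

0.4963


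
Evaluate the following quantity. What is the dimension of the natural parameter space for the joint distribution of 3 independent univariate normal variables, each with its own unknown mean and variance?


Exponential family dimension calculation:
Each univariate normal has two natural parameters (mu/sigma^2 and -1/(2 sigma^2)).
With 3 independent components, dim = 2 * 3 = 6.

6


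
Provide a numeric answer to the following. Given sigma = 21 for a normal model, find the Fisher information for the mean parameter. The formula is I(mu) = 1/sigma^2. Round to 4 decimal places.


The Fisher information for the mean of a normal distribution is I(mu) = 1/sigma^2.
sigma = 21, so sigma^2 = 441.
I(mu) = 1/441 = 0.0023

0.0023


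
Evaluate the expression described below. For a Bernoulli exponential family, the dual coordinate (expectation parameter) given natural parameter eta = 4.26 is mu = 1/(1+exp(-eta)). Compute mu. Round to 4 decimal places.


Dual coordinate (expectation parameter) for Bernoulli:
mu = 1/(1+exp(-eta)).
eta = 4.26.
exp(-eta) = exp(-4.26) = 0.014122.
mu = 1/(1+0.014122) = 0.9861

0.9861


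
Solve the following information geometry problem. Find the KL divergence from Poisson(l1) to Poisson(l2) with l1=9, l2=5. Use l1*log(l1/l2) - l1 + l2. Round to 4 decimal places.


KL divergence for Poisson:
KL = l1*log(l1/l2) - l1 + l2.
l1 = 9, l2 = 5.
log(9/5) = 0.587787.
l1*log(l1/l2) = 9 * 0.587787 = 5.29008.
KL = 5.29008 - 9 + 5 = 1.2901

1.2901


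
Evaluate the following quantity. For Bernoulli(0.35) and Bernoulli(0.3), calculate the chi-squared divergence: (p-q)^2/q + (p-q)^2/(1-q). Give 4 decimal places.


Chi-squared divergence between Bernoulli distributions:
chi^2 = (p-q)^2/q + (p-q)^2/(1-q).
p = 0.35, q = 0.3, p-q = 0.05.
(p-q)^2 = 0.0025.
term1 = 0.0025/0.3 = 0.008333.
term2 = 0.0025/0.7 = 0.003571.
chi^2 = 0.008333 + 0.003571 = 0.0119

0.0119


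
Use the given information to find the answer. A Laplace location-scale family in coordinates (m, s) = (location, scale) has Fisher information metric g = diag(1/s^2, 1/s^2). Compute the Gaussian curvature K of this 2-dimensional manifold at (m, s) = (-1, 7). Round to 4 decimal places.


The metric has the form g = (A dm^2 + B ds^2)/s^2 with A = 1, B = 1.
Substitute u = sqrt(A/B)*m: g = B*(du^2 + ds^2)/s^2, i.e. B times the
Poincare upper half-plane metric, which has constant Gaussian curvature -1.
Scaling a 2D metric by a constant c divides the Gaussian curvature by c,
so K = -1/B = -1/(1) = -1.0000 everywhere (the point (m, s) = (-1, 7) is irrelevant:
the curvature is constant).
The requested Gaussian curvature is K = -1.0000.

-1.0000


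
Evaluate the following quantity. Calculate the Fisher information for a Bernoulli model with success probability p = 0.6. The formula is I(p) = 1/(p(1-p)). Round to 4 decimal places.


For Bernoulli(p), Fisher information is I(p) = 1/(p*(1-p)).
p = 0.6, 1-p = 0.4.
p*(1-p) = 0.24.
I(p) = 1/0.24 = 4.1667

4.1667


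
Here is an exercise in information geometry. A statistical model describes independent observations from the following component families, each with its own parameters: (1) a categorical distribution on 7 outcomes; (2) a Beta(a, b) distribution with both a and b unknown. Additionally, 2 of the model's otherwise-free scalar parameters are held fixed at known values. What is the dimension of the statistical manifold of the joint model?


The dimension of a statistical manifold equals the number of free
(independent) real parameters of the model. For a product of independent
blocks the parameter counts add.
- categorical on 7 outcomes (probabilities sum to 1): 7-1 = 6.
- Beta (a, b): 2.
Total = 6 + 2 = 8.
2 parameter(s) fixed at known values: 8 - 2 = 6.
Dimension = 6

6


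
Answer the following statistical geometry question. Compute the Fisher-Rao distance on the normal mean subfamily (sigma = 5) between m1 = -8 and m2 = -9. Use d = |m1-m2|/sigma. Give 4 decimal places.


On the fixed-variance normal subfamily, geodesic distance = |m1-m2|/sigma.
|-8 - -9| = 1.
sigma = 5.
d = 1/5 = 0.2000

0.2000


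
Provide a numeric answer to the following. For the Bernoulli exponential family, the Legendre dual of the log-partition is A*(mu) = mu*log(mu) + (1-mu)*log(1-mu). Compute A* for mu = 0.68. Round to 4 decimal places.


Legendre transform for Bernoulli:
A*(mu) = mu*log(mu) + (1-mu)*log(1-mu).
mu = 0.68, 1-mu = 0.32.
mu*log(mu) = 0.68*log(0.68) = -0.26225.
(1-mu)*log(1-mu) = 0.32*log(0.32) = -0.364619.
A* = -0.26225 + -0.364619 = -0.6269

-0.6269


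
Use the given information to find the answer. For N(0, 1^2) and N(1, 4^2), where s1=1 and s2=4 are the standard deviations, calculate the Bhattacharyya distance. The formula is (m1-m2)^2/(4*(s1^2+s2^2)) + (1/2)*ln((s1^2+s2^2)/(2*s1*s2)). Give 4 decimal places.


Bhattacharyya distance between two Gaussians:
DB = (m1-m2)^2/(4*(s1^2+s2^2)) + (1/2)*ln((s1^2+s2^2)/(2*s1*s2)).
(m1-m2)^2 = (-1)^2 = 1.
s1^2+s2^2 = 1 + 16 = 17.
term1 = 1/68 = 0.014706.
term2 = 0.5*ln(17/8.0) = 0.376886.
DB = 0.014706 + 0.376886 = 0.3916

0.3916


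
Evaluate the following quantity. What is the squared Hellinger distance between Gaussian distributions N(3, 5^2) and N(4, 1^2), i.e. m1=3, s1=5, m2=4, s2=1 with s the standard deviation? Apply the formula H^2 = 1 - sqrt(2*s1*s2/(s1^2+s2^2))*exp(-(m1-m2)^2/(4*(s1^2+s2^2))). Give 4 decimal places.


Squared Hellinger distance for Gaussians:
H^2 = 1 - sqrt(2*s1*s2/(s1^2+s2^2)) * exp(-(m1-m2)^2/(4*(s1^2+s2^2))).
s1^2 = 25, s2^2 = 1, s1^2+s2^2 = 26.
sqrt(2*5*1/(26)) = 0.620174.
(m1-m2)^2 = (-1)^2 = 1.
exp(-1/(4*26)) = exp(-0.009615) = 0.990431.
H^2 = 1 - 0.620174*0.990431 = 0.3858

0.3858


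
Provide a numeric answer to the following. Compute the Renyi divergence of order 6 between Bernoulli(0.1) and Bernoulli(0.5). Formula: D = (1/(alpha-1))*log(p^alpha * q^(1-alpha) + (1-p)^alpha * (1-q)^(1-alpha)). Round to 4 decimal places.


Renyi divergence of order alpha between Bernoulli distributions:
D = (1/(alpha-1))*log(p^alpha * q^(1-alpha) + (1-p)^alpha * (1-q)^(1-alpha)).
alpha = 6, p = 0.1, q = 0.5.
p^alpha * q^(1-alpha) = 0.1^6 * 0.5^-5 = 3.2e-05.
(1-p)^alpha * (1-q)^(1-alpha) = 0.9^6 * 0.5^-5 = 17.006112.
sum = 3.2e-05 + 17.006112 = 17.006144.
D = (1/5)*log(17.006144) = 0.5667

0.5667


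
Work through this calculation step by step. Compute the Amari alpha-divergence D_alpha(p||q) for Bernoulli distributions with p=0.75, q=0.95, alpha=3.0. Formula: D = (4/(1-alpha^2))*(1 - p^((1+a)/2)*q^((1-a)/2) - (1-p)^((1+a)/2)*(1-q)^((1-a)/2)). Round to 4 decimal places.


Amari alpha-divergence:
D = (4/(1-alpha^2))*(1 - p^((1+a)/2)*q^((1-a)/2) - (1-p)^((1+a)/2)*(1-q)^((1-a)/2)).
alpha = 3.0, p = 0.75, q = 0.95.
e1 = (1+alpha)/2 = 2.0, e2 = (1-alpha)/2 = -1.0.
t1 = p^e1 * q^e2 = 0.75^2.0 * 0.95^-1.0 = 0.592105.
t2 = (1-p)^e1 * (1-q)^e2 = 0.25^2.0 * 0.05^-1.0 = 1.25.
4/(1-alpha^2) = -0.5.
D = -0.5*(1 - 0.592105 - 1.25) = 0.4211

0.4211


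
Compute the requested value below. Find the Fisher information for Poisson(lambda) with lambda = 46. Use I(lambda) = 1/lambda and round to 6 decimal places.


Fisher information for Poisson: I(lambda) = 1/lambda.
lambda = 46.
I(lambda) = 1/46 = 0.021739

0.021739


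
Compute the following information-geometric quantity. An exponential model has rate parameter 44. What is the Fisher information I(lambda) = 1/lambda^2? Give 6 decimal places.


Fisher information for exponential: I(lambda) = 1/lambda^2.
lambda = 44, lambda^2 = 1936.
I = 1/1936 = 0.000517

0.000517


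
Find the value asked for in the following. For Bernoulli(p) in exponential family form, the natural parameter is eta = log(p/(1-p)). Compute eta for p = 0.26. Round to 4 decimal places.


Natural parameter for Bernoulli: eta = log(p/(1-p)).
p = 0.26, 1-p = 0.74.
p/(1-p) = 0.351351.
eta = log(0.351351) = -1.0460

-1.0460


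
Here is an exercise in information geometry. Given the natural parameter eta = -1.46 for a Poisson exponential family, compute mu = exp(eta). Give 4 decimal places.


Expectation parameter for Poisson exponential family:
mu = exp(eta).
eta = -1.46.
mu = exp(-1.46) = 0.2322

0.2322


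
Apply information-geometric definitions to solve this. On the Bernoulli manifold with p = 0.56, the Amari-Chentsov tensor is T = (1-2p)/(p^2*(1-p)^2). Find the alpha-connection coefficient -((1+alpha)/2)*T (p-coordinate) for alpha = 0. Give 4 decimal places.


Skewness (Amari-Chentsov) tensor: T = (1-2p)/(p^2*(1-p)^2).
p = 0.56, 1-2p = -0.12, p^2 = 0.3136, (1-p)^2 = 0.1936.
T = -0.12/(0.3136 * 0.1936) = -1.976514.
In the p-coordinate, Gamma^(alpha) = Gamma^(0) - (alpha/2)*T with Gamma^(0) = (1/2)*g'(p) = -T/2,
so Gamma^(alpha) = -((1+alpha)/2)*T.
alpha = 0, -(1+alpha)/2 = -0.5.
Gamma = -0.5 * -1.976514 = 0.9883

0.9883


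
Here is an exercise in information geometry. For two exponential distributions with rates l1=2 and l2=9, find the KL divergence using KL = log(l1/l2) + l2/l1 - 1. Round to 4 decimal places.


KL divergence for exponential family:
KL = log(l1/l2) + l2/l1 - 1.
log(2/9) = -1.504077.
9/2 = 4.5.
KL = -1.504077 + 4.5 - 1 = 1.9959

1.9959


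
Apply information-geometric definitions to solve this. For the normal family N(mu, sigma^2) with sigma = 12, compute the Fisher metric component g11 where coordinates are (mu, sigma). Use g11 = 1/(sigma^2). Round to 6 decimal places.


For the 2-parameter normal family, the Fisher metric has:
  g11 = 1/sigma^2, g22 = 2/sigma^2.
sigma = 12, sigma^2 = 144.
g11 = 0.006944

0.006944


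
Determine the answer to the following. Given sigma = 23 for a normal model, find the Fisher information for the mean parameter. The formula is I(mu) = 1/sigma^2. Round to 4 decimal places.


The Fisher information for the mean of a normal distribution is I(mu) = 1/sigma^2.
sigma = 23, so sigma^2 = 529.
I(mu) = 1/529 = 0.0019

0.0019


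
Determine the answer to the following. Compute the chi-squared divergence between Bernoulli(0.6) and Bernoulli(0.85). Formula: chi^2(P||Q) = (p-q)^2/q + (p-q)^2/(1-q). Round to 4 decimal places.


Chi-squared divergence between Bernoulli distributions:
chi^2 = (p-q)^2/q + (p-q)^2/(1-q).
p = 0.6, q = 0.85, p-q = -0.25.
(p-q)^2 = 0.0625.
term1 = 0.0625/0.85 = 0.073529.
term2 = 0.0625/0.15 = 0.416667.
chi^2 = 0.073529 + 0.416667 = 0.4902

0.4902


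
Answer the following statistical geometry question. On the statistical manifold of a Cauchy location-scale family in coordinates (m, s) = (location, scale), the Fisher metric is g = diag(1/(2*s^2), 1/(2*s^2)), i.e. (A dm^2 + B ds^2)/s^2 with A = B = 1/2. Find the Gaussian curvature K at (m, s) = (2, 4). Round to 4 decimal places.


The metric has the form g = (A dm^2 + B ds^2)/s^2 with A = 1/2, B = 1/2.
Substitute u = sqrt(A/B)*m: g = B*(du^2 + ds^2)/s^2, i.e. B times the
Poincare upper half-plane metric, which has constant Gaussian curvature -1.
Scaling a 2D metric by a constant c divides the Gaussian curvature by c,
so K = -1/B = -1/(1/2) = -2.0000 everywhere (the point (m, s) = (2, 4) is irrelevant:
the curvature is constant).
The requested Gaussian curvature is K = -2.0000.

-2.0000


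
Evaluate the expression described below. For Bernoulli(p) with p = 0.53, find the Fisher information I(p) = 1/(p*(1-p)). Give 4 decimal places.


For Bernoulli(p), Fisher information is I(p) = 1/(p*(1-p)).
p = 0.53, 1-p = 0.47.
p*(1-p) = 0.2491.
I(p) = 1/0.2491 = 4.0145

4.0145


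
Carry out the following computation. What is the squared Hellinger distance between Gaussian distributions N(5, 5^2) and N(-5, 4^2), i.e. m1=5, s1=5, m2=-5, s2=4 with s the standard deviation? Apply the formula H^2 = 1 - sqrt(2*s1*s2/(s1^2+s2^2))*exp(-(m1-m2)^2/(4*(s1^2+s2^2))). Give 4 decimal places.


Squared Hellinger distance for Gaussians:
H^2 = 1 - sqrt(2*s1*s2/(s1^2+s2^2)) * exp(-(m1-m2)^2/(4*(s1^2+s2^2))).
s1^2 = 25, s2^2 = 16, s1^2+s2^2 = 41.
sqrt(2*5*4/(41)) = 0.98773.
(m1-m2)^2 = (10)^2 = 100.
exp(-100/(4*41)) = exp(-0.609756) = 0.543483.
H^2 = 1 - 0.98773*0.543483 = 0.4632

0.4632


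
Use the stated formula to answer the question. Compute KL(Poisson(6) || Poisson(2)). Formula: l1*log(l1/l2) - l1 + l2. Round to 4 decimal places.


KL divergence for Poisson:
KL = l1*log(l1/l2) - l1 + l2.
l1 = 6, l2 = 2.
log(6/2) = 1.098612.
l1*log(l1/l2) = 6 * 1.098612 = 6.591674.
KL = 6.591674 - 6 + 2 = 2.5917

2.5917


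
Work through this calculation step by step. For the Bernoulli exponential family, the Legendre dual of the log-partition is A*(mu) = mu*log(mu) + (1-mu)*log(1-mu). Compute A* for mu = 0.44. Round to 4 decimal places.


Legendre transform for Bernoulli:
A*(mu) = mu*log(mu) + (1-mu)*log(1-mu).
mu = 0.44, 1-mu = 0.56.
mu*log(mu) = 0.44*log(0.44) = -0.361231.
(1-mu)*log(1-mu) = 0.56*log(0.56) = -0.324698.
A* = -0.361231 + -0.324698 = -0.6859

-0.6859


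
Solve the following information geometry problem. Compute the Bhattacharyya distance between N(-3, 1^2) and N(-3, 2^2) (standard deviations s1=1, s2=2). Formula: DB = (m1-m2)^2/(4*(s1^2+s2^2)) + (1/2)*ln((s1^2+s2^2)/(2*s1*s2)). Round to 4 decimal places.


Bhattacharyya distance between two Gaussians:
DB = (m1-m2)^2/(4*(s1^2+s2^2)) + (1/2)*ln((s1^2+s2^2)/(2*s1*s2)).
(m1-m2)^2 = (0)^2 = 0.
s1^2+s2^2 = 1 + 4 = 5.
term1 = 0/20 = 0.0.
term2 = 0.5*ln(5/4.0) = 0.111572.
DB = 0.0 + 0.111572 = 0.1116

0.1116


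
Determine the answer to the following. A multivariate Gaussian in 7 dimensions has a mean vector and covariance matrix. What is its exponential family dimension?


Exponential family dimension calculation:
For 7-dim MVN: mean has 7 params, covariance has 7*8/2 = 28 unique entries.
Total dim = 7 + 28 = 35.

35


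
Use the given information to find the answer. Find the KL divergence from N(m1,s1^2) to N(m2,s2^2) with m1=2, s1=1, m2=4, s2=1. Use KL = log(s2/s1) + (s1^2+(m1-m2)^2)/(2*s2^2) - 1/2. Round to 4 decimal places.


KL divergence between normal distributions:
KL = log(s2/s1) + (s1^2 + (m1-m2)^2)/(2*s2^2) - 1/2.
log(1/1) = 0.0.
(1^2 + (2-4)^2)/(2*1^2) = (1 + 4)/2 = 2.5.
KL = 0.0 + 2.5 - 0.5 = 2.0000

2.0000


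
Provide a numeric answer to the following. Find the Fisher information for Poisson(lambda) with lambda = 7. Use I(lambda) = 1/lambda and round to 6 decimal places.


Fisher information for Poisson: I(lambda) = 1/lambda.
lambda = 7.
I(lambda) = 1/7 = 0.142857

0.142857


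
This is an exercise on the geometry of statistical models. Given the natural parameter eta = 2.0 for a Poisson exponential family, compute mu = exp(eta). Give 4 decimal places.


Expectation parameter for Poisson exponential family:
mu = exp(eta).
eta = 2.0.
mu = exp(2.0) = 7.3891

7.3891


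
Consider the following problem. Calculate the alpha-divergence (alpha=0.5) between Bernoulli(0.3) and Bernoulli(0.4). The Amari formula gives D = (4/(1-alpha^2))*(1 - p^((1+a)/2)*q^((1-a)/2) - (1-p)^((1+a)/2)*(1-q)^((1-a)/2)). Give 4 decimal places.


Amari alpha-divergence:
D = (4/(1-alpha^2))*(1 - p^((1+a)/2)*q^((1-a)/2) - (1-p)^((1+a)/2)*(1-q)^((1-a)/2)).
alpha = 0.5, p = 0.3, q = 0.4.
e1 = (1+alpha)/2 = 0.75, e2 = (1-alpha)/2 = 0.25.
t1 = p^e1 * q^e2 = 0.3^0.75 * 0.4^0.25 = 0.322371.
t2 = (1-p)^e1 * (1-q)^e2 = 0.7^0.75 * 0.6^0.25 = 0.673537.
4/(1-alpha^2) = 5.333333.
D = 5.333333*(1 - 0.322371 - 0.673537) = 0.0218

0.0218
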